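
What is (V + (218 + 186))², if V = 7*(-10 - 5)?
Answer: 89401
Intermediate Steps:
V = -105 (V = 7*(-15) = -105)
(V + (218 + 186))² = (-105 + (218 + 186))² = (-105 + 404)² = 299² = 89401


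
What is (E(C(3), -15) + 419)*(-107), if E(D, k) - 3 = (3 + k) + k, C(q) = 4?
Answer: -42265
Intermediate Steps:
E(D, k) = 6 + 2*k (E(D, k) = 3 + ((3 + k) + k) = 3 + (3 + 2*k) = 6 + 2*k)
(E(C(3), -15) + 419)*(-107) = ((6 + 2*(-15)) + 419)*(-107) = ((6 - 30) + 419)*(-107) = (-24 + 419)*(-107) = 395*(-107) = -42265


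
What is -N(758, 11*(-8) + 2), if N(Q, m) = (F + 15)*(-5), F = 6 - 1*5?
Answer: 80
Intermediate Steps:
F = 1 (F = 6 - 5 = 1)
N(Q, m) = -80 (N(Q, m) = (1 + 15)*(-5) = 16*(-5) = -80)
-N(758, 11*(-8) + 2) = -1*(-80) = 80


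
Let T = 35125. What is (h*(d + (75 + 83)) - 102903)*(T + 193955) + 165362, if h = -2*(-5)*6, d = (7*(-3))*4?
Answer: -22555738678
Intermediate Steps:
d = -84 (d = -21*4 = -84)
h = 60 (h = 10*6 = 60)
(h*(d + (75 + 83)) - 102903)*(T + 193955) + 165362 = (60*(-84 + (75 + 83)) - 102903)*(35125 + 193955) + 165362 = (60*(-84 + 158) - 102903)*229080 + 165362 = (60*74 - 102903)*229080 + 165362 = (4440 - 102903)*229080 + 165362 = -98463*229080 + 165362 = -22555904040 + 165362 = -22555738678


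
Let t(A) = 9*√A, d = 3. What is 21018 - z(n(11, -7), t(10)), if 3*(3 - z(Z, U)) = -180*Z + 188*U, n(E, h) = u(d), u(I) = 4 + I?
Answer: 20595 + 564*√10 ≈ 22379.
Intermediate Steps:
n(E, h) = 7 (n(E, h) = 4 + 3 = 7)
z(Z, U) = 3 + 60*Z - 188*U/3 (z(Z, U) = 3 - (-180*Z + 188*U)/3 = 3 + (60*Z - 188*U/3) = 3 + 60*Z - 188*U/3)
21018 - z(n(11, -7), t(10)) = 21018 - (3 + 60*7 - 564*√10) = 21018 - (3 + 420 - 564*√10) = 21018 - (423 - 564*√10) = 21018 + (-423 + 564*√10) = 20595 + 564*√10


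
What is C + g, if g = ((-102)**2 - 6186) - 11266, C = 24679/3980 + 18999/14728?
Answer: -103174157197/14654360 ≈ -7040.5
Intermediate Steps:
C = 109772083/14654360 (C = 24679*(1/3980) + 18999*(1/14728) = 24679/3980 + 18999/14728 = 109772083/14654360 ≈ 7.4907)
g = -7048 (g = (10404 - 6186) - 11266 = 4218 - 11266 = -7048)
C + g = 109772083/14654360 - 7048 = -103174157197/14654360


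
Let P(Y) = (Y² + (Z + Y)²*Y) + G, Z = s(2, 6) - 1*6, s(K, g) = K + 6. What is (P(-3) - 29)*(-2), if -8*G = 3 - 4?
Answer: 183/4 ≈ 45.750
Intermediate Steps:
s(K, g) = 6 + K
Z = 2 (Z = (6 + 2) - 1*6 = 8 - 6 = 2)
G = ⅛ (G = -(3 - 4)/8 = -⅛*(-1) = ⅛ ≈ 0.12500)
P(Y) = ⅛ + Y² + Y*(2 + Y)² (P(Y) = (Y² + (2 + Y)²*Y) + ⅛ = (Y² + Y*(2 + Y)²) + ⅛ = ⅛ + Y² + Y*(2 + Y)²)
(P(-3) - 29)*(-2) = ((⅛ + (-3)² - 3*(2 - 3)²) - 29)*(-2) = ((⅛ + 9 - 3*(-1)²) - 29)*(-2) = ((⅛ + 9 - 3*1) - 29)*(-2) = ((⅛ + 9 - 3) - 29)*(-2) = (49/8 - 29)*(-2) = -183/8*(-2) = 183/4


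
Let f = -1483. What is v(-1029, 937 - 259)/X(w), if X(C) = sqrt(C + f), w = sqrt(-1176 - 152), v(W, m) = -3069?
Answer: -3069/sqrt(-1483 + 4*I*sqrt(83)) ≈ -0.97879 + 79.676*I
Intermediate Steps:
w = 4*I*sqrt(83) (w = sqrt(-1328) = 4*I*sqrt(83) ≈ 36.442*I)
X(C) = sqrt(-1483 + C) (X(C) = sqrt(C - 1483) = sqrt(-1483 + C))
v(-1029, 937 - 259)/X(w) = -3069/sqrt(-1483 + 4*I*sqrt(83))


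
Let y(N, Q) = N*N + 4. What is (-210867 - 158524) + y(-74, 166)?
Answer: -363911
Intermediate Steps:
y(N, Q) = 4 + N**2 (y(N, Q) = N**2 + 4 = 4 + N**2)
(-210867 - 158524) + y(-74, 166) = (-210867 - 158524) + (4 + (-74)**2) = -369391 + (4 + 5476) = -369391 + 5480 = -363911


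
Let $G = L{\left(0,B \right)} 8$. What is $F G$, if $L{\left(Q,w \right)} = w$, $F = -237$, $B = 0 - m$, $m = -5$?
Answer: $-9480$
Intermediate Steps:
$B = 5$ ($B = 0 - -5 = 0 + 5 = 5$)
$G = 40$ ($G = 5 \cdot 8 = 40$)
$F G = \left(-237\right) 40 = -9480$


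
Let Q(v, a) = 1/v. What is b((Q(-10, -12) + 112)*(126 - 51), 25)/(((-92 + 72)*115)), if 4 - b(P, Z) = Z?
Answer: 21/2300 ≈ 0.0091304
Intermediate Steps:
b(P, Z) = 4 - Z
b((Q(-10, -12) + 112)*(126 - 51), 25)/(((-92 + 72)*115)) = (4 - 1*25)/(((-92 + 72)*115)) = (4 - 25)/((-20*115)) = -21/(-2300) = -21*(-1/2300) = 21/2300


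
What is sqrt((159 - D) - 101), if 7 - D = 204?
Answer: sqrt(255) ≈ 15.969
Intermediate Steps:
D = -197 (D = 7 - 1*204 = 7 - 204 = -197)
sqrt((159 - D) - 101) = sqrt((159 - 1*(-197)) - 101) = sqrt((159 + 197) - 101) = sqrt(356 - 101) = sqrt(255)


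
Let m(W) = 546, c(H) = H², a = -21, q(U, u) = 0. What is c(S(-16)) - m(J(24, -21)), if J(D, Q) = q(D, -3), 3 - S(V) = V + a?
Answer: 1054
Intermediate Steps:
S(V) = 24 - V (S(V) = 3 - (V - 21) = 3 - (-21 + V) = 3 + (21 - V) = 24 - V)
J(D, Q) = 0
c(S(-16)) - m(J(24, -21)) = (24 - 1*(-16))² - 1*546 = (24 + 16)² - 546 = 40² - 546 = 1600 - 546 = 1054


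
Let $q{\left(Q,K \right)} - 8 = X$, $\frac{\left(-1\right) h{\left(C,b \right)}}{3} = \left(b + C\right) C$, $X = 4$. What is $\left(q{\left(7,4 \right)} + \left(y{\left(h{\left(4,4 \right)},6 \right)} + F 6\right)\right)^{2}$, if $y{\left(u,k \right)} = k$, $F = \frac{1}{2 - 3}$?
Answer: $144$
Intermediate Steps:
$F = -1$ ($F = \frac{1}{-1} = -1$)
$h{\left(C,b \right)} = - 3 C \left(C + b\right)$ ($h{\left(C,b \right)} = - 3 \left(b + C\right) C = - 3 \left(C + b\right) C = - 3 C \left(C + b\right)$)
$q{\left(Q,K \right)} = 12$ ($q{\left(Q,K \right)} = 8 + 4 = 12$)
$\left(q{\left(7,4 \right)} + \left(y{\left(h{\left(4,4 \right)},6 \right)} + F 6\right)\right)^{2} = \left(12 + \left(6 - 6\right)\right)^{2} = \left(12 + 0\right)^{2} = 12^{2} = 144$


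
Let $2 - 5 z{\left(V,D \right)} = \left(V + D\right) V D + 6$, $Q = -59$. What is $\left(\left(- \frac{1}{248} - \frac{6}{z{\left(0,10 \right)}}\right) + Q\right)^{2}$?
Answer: $\frac{163149529}{61504} \approx 2652.7$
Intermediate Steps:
$z{\left(V,D \right)} = - \frac{4}{5} - \frac{D V \left(D + V\right)}{5}$ ($z{\left(V,D \right)} = \frac{2}{5} - \frac{\left(V + D\right) V D + 6}{5} = \frac{2}{5} - \frac{\left(D + V\right) V D + 6}{5} = \frac{2}{5} - \frac{V \left(D + V\right) D + 6}{5} = \frac{2}{5} - \frac{D V \left(D + V\right) + 6}{5} = \frac{2}{5} - \frac{6 + D V \left(D + V\right)}{5} = \frac{2}{5} - \left(\frac{6}{5} + \frac{D V \left(D + V\right)}{5}\right) = - \frac{4}{5} - \frac{D V \left(D + V\right)}{5}$)
$\left(\left(- \frac{1}{248} - \frac{6}{z{\left(0,10 \right)}}\right) + Q\right)^{2} = \left(\left(- \frac{1}{248} - \frac{6}{- \frac{4}{5} - 2 \cdot 0^{2} - 0 \cdot 10^{2}}\right) - 59\right)^{2} = \left(\left(\left(-1\right) \frac{1}{248} - \frac{6}{- \frac{4}{5} - 2 \cdot 0 - 0 \cdot 100}\right) - 59\right)^{2} = \left(\left(- \frac{1}{248} - \frac{6}{- \frac{4}{5} + 0 + 0}\right) - 59\right)^{2} = \left(\left(- \frac{1}{248} - \frac{6}{- \frac{4}{5}}\right) - 59\right)^{2} = \left(\left(- \frac{1}{248} - - \frac{15}{2}\right) - 59\right)^{2} = \left(\left(- \frac{1}{248} + \frac{15}{2}\right) - 59\right)^{2} = \left(\frac{1859}{248} - 59\right)^{2} = \left(- \frac{12773}{248}\right)^{2} = \frac{163149529}{61504}$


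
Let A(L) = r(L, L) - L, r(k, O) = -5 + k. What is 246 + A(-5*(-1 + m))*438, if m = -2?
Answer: -1944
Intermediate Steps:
A(L) = -5 (A(L) = (-5 + L) - L = -5)
246 + A(-5*(-1 + m))*438 = 246 - 5*438 = 246 - 2190 = -1944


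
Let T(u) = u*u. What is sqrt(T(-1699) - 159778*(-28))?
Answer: sqrt(7360385) ≈ 2713.0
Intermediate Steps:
T(u) = u**2
sqrt(T(-1699) - 159778*(-28)) = sqrt((-1699)**2 - 159778*(-28)) = sqrt(2886601 + 4473784) = sqrt(7360385)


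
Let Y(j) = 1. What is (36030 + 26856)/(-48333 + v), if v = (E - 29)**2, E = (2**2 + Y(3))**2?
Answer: -62886/48317 ≈ -1.3015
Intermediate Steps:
E = 25 (E = (2**2 + 1)**2 = (4 + 1)**2 = 5**2 = 25)
v = 16 (v = (25 - 29)**2 = (-4)**2 = 16)
(36030 + 26856)/(-48333 + v) = (36030 + 26856)/(-48333 + 16) = 62886/(-48317) = 62886*(-1/48317) = -62886/48317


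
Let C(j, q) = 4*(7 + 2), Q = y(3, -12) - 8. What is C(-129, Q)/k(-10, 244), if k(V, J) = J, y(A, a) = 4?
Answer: 9/61 ≈ 0.14754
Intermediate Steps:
Q = -4 (Q = 4 - 8 = -4)
C(j, q) = 36 (C(j, q) = 4*9 = 36)
C(-129, Q)/k(-10, 244) = 36/244 = 36*(1/244) = 9/61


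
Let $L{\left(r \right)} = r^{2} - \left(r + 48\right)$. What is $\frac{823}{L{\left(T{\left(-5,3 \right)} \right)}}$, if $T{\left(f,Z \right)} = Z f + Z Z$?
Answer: $- \frac{823}{6} \approx -137.17$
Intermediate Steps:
$T{\left(f,Z \right)} = Z^{2} + Z f$ ($T{\left(f,Z \right)} = Z f + Z^{2} = Z^{2} + Z f$)
$L{\left(r \right)} = -48 + r^{2} - r$ ($L{\left(r \right)} = r^{2} - \left(48 + r\right) = -48 + r^{2} - r$)
$\frac{823}{L{\left(T{\left(-5,3 \right)} \right)}} = \frac{823}{-48 + \left(3 \left(3 - 5\right)\right)^{2} - 3 \left(3 - 5\right)} = \frac{823}{-48 + \left(3 \left(-2\right)\right)^{2} - 3 \left(-2\right)} = \frac{823}{-48 + \left(-6\right)^{2} - -6} = \frac{823}{-48 + 36 + 6} = \frac{823}{-6} = 823 \left(- \frac{1}{6}\right) = - \frac{823}{6}$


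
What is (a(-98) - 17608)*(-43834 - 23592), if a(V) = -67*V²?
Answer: 44573710376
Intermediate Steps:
(a(-98) - 17608)*(-43834 - 23592) = (-67*(-98)² - 17608)*(-43834 - 23592) = (-67*9604 - 17608)*(-67426) = (-643468 - 17608)*(-67426) = -661076*(-67426) = 44573710376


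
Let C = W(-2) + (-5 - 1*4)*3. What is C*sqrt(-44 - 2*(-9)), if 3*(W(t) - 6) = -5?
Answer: -68*I*sqrt(26)/3 ≈ -115.58*I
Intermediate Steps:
W(t) = 13/3 (W(t) = 6 + (1/3)*(-5) = 6 - 5/3 = 13/3)
C = -68/3 (C = 13/3 + (-5 - 1*4)*3 = 13/3 + (-5 - 4)*3 = 13/3 - 9*3 = 13/3 - 27 = -68/3 ≈ -22.667)
C*sqrt(-44 - 2*(-9)) = -68*sqrt(-44 - 2*(-9))/3 = -68*sqrt(-44 + 18)/3 = -68*I*sqrt(26)/3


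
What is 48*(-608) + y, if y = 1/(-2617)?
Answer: -76374529/2617 ≈ -29184.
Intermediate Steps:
y = -1/2617 ≈ -0.00038212
48*(-608) + y = 48*(-608) - 1/2617 = -29184 - 1/2617 = -76374529/2617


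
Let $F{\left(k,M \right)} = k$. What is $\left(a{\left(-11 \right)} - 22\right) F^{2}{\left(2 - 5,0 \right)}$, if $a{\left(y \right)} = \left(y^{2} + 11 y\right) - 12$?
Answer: $-306$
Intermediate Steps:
$a{\left(y \right)} = -12 + y^{2} + 11 y$
$\left(a{\left(-11 \right)} - 22\right) F^{2}{\left(2 - 5,0 \right)} = \left(\left(-12 + \left(-11\right)^{2} + 11 \left(-11\right)\right) - 22\right) \left(2 - 5\right)^{2} = \left(\left(-12 + 121 - 121\right) - 22\right) \left(2 - 5\right)^{2} = \left(-12 - 22\right) \left(-3\right)^{2} = \left(-34\right) 9 = -306$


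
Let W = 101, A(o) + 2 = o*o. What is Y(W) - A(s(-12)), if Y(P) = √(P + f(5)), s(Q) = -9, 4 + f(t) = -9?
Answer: -79 + 2*√22 ≈ -69.619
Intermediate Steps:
f(t) = -13 (f(t) = -4 - 9 = -13)
A(o) = -2 + o² (A(o) = -2 + o*o = -2 + o²)
Y(P) = √(-13 + P) (Y(P) = √(P - 13) = √(-13 + P))
Y(W) - A(s(-12)) = √(-13 + 101) - (-2 + (-9)²) = √88 - (-2 + 81) = 2*√22 - 1*79 = 2*√22 - 79 = -79 + 2*√22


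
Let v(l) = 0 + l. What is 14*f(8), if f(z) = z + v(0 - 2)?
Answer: 84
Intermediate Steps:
v(l) = l
f(z) = -2 + z (f(z) = z + (0 - 2) = z - 2 = -2 + z)
14*f(8) = 14*(-2 + 8) = 14*6 = 84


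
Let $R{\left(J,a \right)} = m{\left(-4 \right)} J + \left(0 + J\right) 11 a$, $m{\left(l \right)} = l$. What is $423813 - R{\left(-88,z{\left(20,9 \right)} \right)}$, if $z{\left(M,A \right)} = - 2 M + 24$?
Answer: $407973$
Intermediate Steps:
$z{\left(M,A \right)} = 24 - 2 M$
$R{\left(J,a \right)} = - 4 J + 11 J a$ ($R{\left(J,a \right)} = - 4 J + \left(0 + J\right) 11 a = - 4 J + J 11 a = - 4 J + 11 J a$)
$423813 - R{\left(-88,z{\left(20,9 \right)} \right)} = 423813 - - 88 \left(-4 + 11 \left(24 - 40\right)\right) = 423813 - - 88 \left(-4 + 11 \left(-16\right)\right) = 423813 - - 88 \left(-4 - 176\right) = 423813 - \left(-88\right) \left(-180\right) = 423813 - 15840 = 407973$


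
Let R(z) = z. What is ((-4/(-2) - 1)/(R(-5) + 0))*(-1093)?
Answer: 1093/5 ≈ 218.60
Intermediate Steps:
((-4/(-2) - 1)/(R(-5) + 0))*(-1093) = ((-4/(-2) - 1)/(-5 + 0))*(-1093) = ((-4*(-½) - 1)/(-5))*(-1093) = ((2 - 1)*(-⅕))*(-1093) = (1*(-⅕))*(-1093) = -⅕*(-1093) = 1093/5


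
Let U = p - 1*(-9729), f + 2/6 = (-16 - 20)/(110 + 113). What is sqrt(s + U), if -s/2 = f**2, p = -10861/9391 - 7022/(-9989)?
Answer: sqrt(38312989691436030173762194)/62756681631 ≈ 98.631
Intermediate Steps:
p = -42546927/93806699 (p = -10861*1/9391 - 7022*(-1/9989) = -10861/9391 + 7022/9989 = -42546927/93806699 ≈ -0.45356)
f = -331/669 (f = -1/3 + (-16 - 20)/(110 + 113) = -1/3 - 36/223 = -331/669 ≈ -0.49477)
s = -219122/447561 (s = -2*(-331/669)**2 = -2*109561/447561 = -219122/447561 ≈ -0.48959)
U = 912602827644/93806699 (U = -42546927/93806699 - 1*(-9729) = -42546927/93806699 + 9729 = 912602827644/93806699 ≈ 9728.5)
sqrt(s + U) = sqrt(-219122/447561 + 912602827644/93806699) = sqrt(408424879031678006/41984220011139) = sqrt(38312989691436030173762194)/62756681631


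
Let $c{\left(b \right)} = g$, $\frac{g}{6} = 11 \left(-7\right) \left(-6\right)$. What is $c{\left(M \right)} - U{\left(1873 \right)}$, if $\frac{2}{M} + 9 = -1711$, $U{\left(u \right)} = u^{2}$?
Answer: $-3505357$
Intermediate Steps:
$M = - \frac{1}{860}$ ($M = \frac{2}{-9 - 1711} = \frac{2}{-1720} = 2 \left(- \frac{1}{1720}\right) = - \frac{1}{860} \approx -0.0011628$)
$g = 2772$ ($g = 6 \cdot 11 \left(-7\right) \left(-6\right) = 6 \left(\left(-77\right) \left(-6\right)\right) = 6 \cdot 462 = 2772$)
$c{\left(b \right)} = 2772$
$c{\left(M \right)} - U{\left(1873 \right)} = 2772 - 1873^{2} = 2772 - 3508129 = -3505357$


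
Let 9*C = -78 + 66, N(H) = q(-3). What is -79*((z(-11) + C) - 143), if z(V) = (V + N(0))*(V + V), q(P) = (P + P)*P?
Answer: 70705/3 ≈ 23568.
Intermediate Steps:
q(P) = 2*P² (q(P) = (2*P)*P = 2*P²)
N(H) = 18 (N(H) = 2*(-3)² = 2*9 = 18)
z(V) = 2*V*(18 + V) (z(V) = (V + 18)*(V + V) = (18 + V)*(2*V) = 2*V*(18 + V))
C = -4/3 (C = (-78 + 66)/9 = (⅑)*(-12) = -4/3 ≈ -1.3333)
-79*((z(-11) + C) - 143) = -79*((2*(-11)*(18 - 11) - 4/3) - 143) = -79*((2*(-11)*7 - 4/3) - 143) = -79*((-154 - 4/3) - 143) = -79*(-466/3 - 143) = -79*(-895/3) = 70705/3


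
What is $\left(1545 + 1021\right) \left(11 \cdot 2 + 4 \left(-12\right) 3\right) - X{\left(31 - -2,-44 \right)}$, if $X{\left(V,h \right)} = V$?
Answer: $-313085$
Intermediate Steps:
$\left(1545 + 1021\right) \left(11 \cdot 2 + 4 \left(-12\right) 3\right) - X{\left(31 - -2,-44 \right)} = \left(1545 + 1021\right) \left(11 \cdot 2 + 4 \left(-12\right) 3\right) - \left(31 - -2\right) = 2566 \left(22 - 144\right) - \left(31 + 2\right) = 2566 \left(22 - 144\right) - 33 = 2566 \left(-122\right) - 33 = -313052 - 33 = -313085$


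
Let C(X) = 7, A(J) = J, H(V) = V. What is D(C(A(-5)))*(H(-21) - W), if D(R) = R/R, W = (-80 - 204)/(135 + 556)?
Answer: -14227/691 ≈ -20.589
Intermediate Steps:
W = -284/691 ≈ -0.41100
D(R) = 1
D(C(A(-5)))*(H(-21) - W) = 1*(-21 - 1*(-284/691)) = 1*(-21 + 284/691) = 1*(-14227/691) = -14227/691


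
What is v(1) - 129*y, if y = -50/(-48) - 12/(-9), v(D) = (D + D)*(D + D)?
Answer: -2419/8 ≈ -302.38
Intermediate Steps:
v(D) = 4*D² (v(D) = (2*D)*(2*D) = 4*D²)
y = 19/8 (y = -50*(-1/48) - 12*(-⅑) = 25/24 + 4/3 = 19/8 ≈ 2.3750)
v(1) - 129*y = 4*1² - 129*19/8 = 4*1 - 2451/8 = 4 - 2451/8 = -2419/8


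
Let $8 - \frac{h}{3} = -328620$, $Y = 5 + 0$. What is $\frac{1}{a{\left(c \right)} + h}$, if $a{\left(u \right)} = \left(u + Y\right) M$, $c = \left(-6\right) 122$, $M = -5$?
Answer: $\frac{1}{989519} \approx 1.0106 \cdot 10^{-6}$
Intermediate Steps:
$Y = 5$
$c = -732$
$a{\left(u \right)} = -25 - 5 u$ ($a{\left(u \right)} = \left(u + 5\right) \left(-5\right) = \left(5 + u\right) \left(-5\right) = -25 - 5 u$)
$h = 985884$ ($h = 24 - -985860 = 24 + 985860 = 985884$)
$\frac{1}{a{\left(c \right)} + h} = \frac{1}{\left(-25 - -3660\right) + 985884} = \frac{1}{\left(-25 + 3660\right) + 985884} = \frac{1}{3635 + 985884} = \frac{1}{989519}$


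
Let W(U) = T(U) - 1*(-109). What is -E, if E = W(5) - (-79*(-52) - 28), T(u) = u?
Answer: 3966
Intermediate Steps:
W(U) = 109 + U (W(U) = U - 1*(-109) = U + 109 = 109 + U)
E = -3966 (E = (109 + 5) - (-79*(-52) - 28) = 114 - (4108 - 28) = 114 - 1*4080 = 114 - 4080 = -3966)
-E = -1*(-3966) = 3966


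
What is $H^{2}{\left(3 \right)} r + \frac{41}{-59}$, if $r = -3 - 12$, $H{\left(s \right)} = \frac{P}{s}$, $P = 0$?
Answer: $- \frac{41}{59} \approx -0.69491$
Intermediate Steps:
$H{\left(s \right)} = 0$ ($H{\left(s \right)} = \frac{0}{s} = 0$)
$r = -15$ ($r = -3 - 12 = -15$)
$H^{2}{\left(3 \right)} r + \frac{41}{-59} = 0^{2} \left(-15\right) + \frac{41}{-59} = 0 \left(-15\right) + 41 \left(- \frac{1}{59}\right) = 0 - \frac{41}{59} = - \frac{41}{59}$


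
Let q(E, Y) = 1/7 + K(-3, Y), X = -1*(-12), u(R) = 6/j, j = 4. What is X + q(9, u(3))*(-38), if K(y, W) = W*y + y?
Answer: 2041/7 ≈ 291.57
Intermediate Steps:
u(R) = 3/2 (u(R) = 6/4 = 6*(¼) = 3/2)
K(y, W) = y + W*y
X = 12
q(E, Y) = -20/7 - 3*Y (q(E, Y) = 1/7 - 3*(1 + Y) = ⅐ + (-3 - 3*Y) = -20/7 - 3*Y)
X + q(9, u(3))*(-38) = 12 + (-20/7 - 3*3/2)*(-38) = 12 + (-20/7 - 9/2)*(-38) = 12 - 103/14*(-38) = 12 + 1957/7 = 2041/7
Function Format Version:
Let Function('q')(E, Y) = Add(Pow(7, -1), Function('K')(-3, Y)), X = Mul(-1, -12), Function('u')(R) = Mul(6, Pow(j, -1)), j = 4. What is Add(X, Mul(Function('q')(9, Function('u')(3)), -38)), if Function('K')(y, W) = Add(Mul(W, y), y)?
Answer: Rational(2041, 7) ≈ 291.57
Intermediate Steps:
Function('u')(R) = Rational(3, 2) (Function('u')(R) = Mul(6, Pow(4, -1)) = Mul(6, Rational(1, 4)) = Rational(3, 2))
Function('K')(y, W) = Add(y, Mul(W, y))
X = 12
Function('q')(E, Y) = Add(Rational(-20, 7), Mul(-3, Y)) (Function('q')(E, Y) = Add(Pow(7, -1), Mul(-3, Add(1, Y))) = Add(Rational(1, 7), Add(-3, Mul(-3, Y))) = Add(Rational(-20, 7), Mul(-3, Y)))
Add(X, Mul(Function('q')(9, Function('u')(3)), -38)) = Add(12, Mul(Add(Rational(-20, 7), Mul(-3, Rational(3, 2))), -38)) = Add(12, Mul(Add(Rational(-20, 7), Rational(-9, 2)), -38)) = Add(12, Mul(Rational(-103, 14), -38)) = Add(12, Rational(1957, 7)) = Rational(2041, 7)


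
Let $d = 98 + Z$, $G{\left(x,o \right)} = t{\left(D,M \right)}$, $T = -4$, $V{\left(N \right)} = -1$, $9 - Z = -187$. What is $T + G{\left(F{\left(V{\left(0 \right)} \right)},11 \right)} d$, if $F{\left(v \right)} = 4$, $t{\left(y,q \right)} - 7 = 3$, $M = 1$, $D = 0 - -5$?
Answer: $2936$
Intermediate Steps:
$Z = 196$ ($Z = 9 - -187 = 9 + 187 = 196$)
$D = 5$ ($D = 0 + 5 = 5$)
$t{\left(y,q \right)} = 10$ ($t{\left(y,q \right)} = 7 + 3 = 10$)
$G{\left(x,o \right)} = 10$
$d = 294$ ($d = 98 + 196 = 294$)
$T + G{\left(F{\left(V{\left(0 \right)} \right)},11 \right)} d = -4 + 10 \cdot 294 = -4 + 2940 = 2936$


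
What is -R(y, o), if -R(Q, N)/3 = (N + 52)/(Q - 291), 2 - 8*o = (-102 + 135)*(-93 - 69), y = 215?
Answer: -4323/152 ≈ -28.441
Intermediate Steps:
o = 1337/2 (o = ¼ - (-102 + 135)*(-93 - 69)/8 = ¼ - 33*(-162)/8 = ¼ - ⅛*(-5346) = ¼ + 2673/4 = 1337/2 ≈ 668.50)
R(Q, N) = -3*(52 + N)/(-291 + Q) (R(Q, N) = -3*(N + 52)/(Q - 291) = -3*(52 + N)/(-291 + Q))
-R(y, o) = -3*(-52 - 1*1337/2)/(-291 + 215) = -3*(-52 - 1337/2)/(-76) = -3*(-1)*(-1441)/(76*2) = -1*4323/152 = -4323/152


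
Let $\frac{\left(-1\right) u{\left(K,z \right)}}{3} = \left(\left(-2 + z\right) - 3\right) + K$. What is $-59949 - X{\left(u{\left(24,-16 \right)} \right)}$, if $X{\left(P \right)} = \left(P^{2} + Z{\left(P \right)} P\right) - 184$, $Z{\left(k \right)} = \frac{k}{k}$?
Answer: $-59837$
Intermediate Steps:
$u{\left(K,z \right)} = 15 - 3 K - 3 z$ ($u{\left(K,z \right)} = - 3 \left(\left(\left(-2 + z\right) - 3\right) + K\right) = - 3 \left(\left(-5 + z\right) + K\right) = - 3 \left(-5 + K + z\right) = 15 - 3 K - 3 z$)
$Z{\left(k \right)} = 1$
$X{\left(P \right)} = -184 + P + P^{2}$ ($X{\left(P \right)} = \left(P^{2} + 1 P\right) - 184 = \left(P^{2} + P\right) - 184 = \left(P + P^{2}\right) - 184 = -184 + P + P^{2}$)
$-59949 - X{\left(u{\left(24,-16 \right)} \right)} = -59949 - \left(-184 - 9 + \left(15 - 72 - -48\right)^{2}\right) = -59949 - \left(-184 + \left(15 - 72 + 48\right) + \left(15 - 72 + 48\right)^{2}\right) = -59949 - \left(-184 - 9 + \left(-9\right)^{2}\right) = -59949 - \left(-184 - 9 + 81\right) = -59949 - -112 = -59949 + 112 = -59837$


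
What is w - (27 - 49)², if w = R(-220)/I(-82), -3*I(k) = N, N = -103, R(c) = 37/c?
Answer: -10967551/22660 ≈ -484.00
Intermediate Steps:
I(k) = 103/3 (I(k) = -⅓*(-103) = 103/3)
w = -111/22660 (w = (37/(-220))/(103/3) = (37*(-1/220))*(3/103) = -37/220*3/103 = -111/22660 ≈ -0.0048985)
w - (27 - 49)² = -111/22660 - (27 - 49)² = -111/22660 - 1*(-22)² = -111/22660 - 1*484 = -111/22660 - 484 = -10967551/22660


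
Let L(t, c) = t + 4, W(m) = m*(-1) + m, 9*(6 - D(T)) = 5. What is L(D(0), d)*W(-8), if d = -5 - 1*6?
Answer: 0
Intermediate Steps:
D(T) = 49/9 (D(T) = 6 - 1/9*5 = 6 - 5/9 = 49/9)
W(m) = 0 (W(m) = -m + m = 0)
d = -11 (d = -5 - 6 = -11)
L(t, c) = 4 + t
L(D(0), d)*W(-8) = (4 + 49/9)*0 = (85/9)*0 = 0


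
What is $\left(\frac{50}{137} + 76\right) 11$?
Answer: $\frac{115082}{137} \approx 840.01$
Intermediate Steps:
$\left(\frac{50}{137} + 76\right) 11 = \frac{10462}{137} \cdot 11 = \frac{115082}{137}$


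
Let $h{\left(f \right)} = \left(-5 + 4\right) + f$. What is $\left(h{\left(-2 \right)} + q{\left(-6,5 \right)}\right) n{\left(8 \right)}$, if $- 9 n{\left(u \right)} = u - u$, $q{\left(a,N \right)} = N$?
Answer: $0$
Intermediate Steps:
$h{\left(f \right)} = -1 + f$
$n{\left(u \right)} = 0$ ($n{\left(u \right)} = - \frac{u - u}{9} = \left(- \frac{1}{9}\right) 0 = 0$)
$\left(h{\left(-2 \right)} + q{\left(-6,5 \right)}\right) n{\left(8 \right)} = \left(\left(-1 - 2\right) + 5\right) 0 = \left(-3 + 5\right) 0 = 2 \cdot 0 = 0$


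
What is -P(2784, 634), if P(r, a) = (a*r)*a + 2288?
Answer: -1119047792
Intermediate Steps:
P(r, a) = 2288 + r*a² (P(r, a) = r*a² + 2288 = 2288 + r*a²)
-P(2784, 634) = -(2288 + 2784*634²) = -(2288 + 2784*401956) = -(2288 + 1119045504) = -1*1119047792 = -1119047792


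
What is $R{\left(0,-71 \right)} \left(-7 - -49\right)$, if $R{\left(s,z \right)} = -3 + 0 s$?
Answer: $-126$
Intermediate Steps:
$R{\left(s,z \right)} = -3$ ($R{\left(s,z \right)} = -3 + 0 = -3$)
$R{\left(0,-71 \right)} \left(-7 - -49\right) = - 3 \left(-7 - -49\right) = - 3 \left(-7 + 49\right) = \left(-3\right) 42 = -126$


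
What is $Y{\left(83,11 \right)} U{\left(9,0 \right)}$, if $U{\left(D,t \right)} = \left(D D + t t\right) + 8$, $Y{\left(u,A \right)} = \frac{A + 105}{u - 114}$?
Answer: $- \frac{10324}{31} \approx -333.03$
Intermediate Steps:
$Y{\left(u,A \right)} = \frac{105 + A}{-114 + u}$
$U{\left(D,t \right)} = 8 + D^{2} + t^{2}$ ($U{\left(D,t \right)} = \left(D^{2} + t^{2}\right) + 8 = 8 + D^{2} + t^{2}$)
$Y{\left(83,11 \right)} U{\left(9,0 \right)} = \frac{105 + 11}{-114 + 83} \left(8 + 9^{2} + 0^{2}\right) = \frac{1}{-31} \cdot 116 \left(8 + 81 + 0\right) = \left(- \frac{1}{31}\right) 116 \cdot 89 = \left(- \frac{116}{31}\right) 89 = - \frac{10324}{31}$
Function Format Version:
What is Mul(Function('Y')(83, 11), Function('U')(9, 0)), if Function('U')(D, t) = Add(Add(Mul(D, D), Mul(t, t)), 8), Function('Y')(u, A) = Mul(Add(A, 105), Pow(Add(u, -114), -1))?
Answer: Rational(-10324, 31) ≈ -333.03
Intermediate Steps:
Function('Y')(u, A) = Mul(Pow(Add(-114, u), -1), Add(105, A)) (Function('Y')(u, A) = Mul(Add(105, A), Pow(Add(-114, u), -1)) = Mul(Pow(Add(-114, u), -1), Add(105, A)))
Function('U')(D, t) = Add(8, Pow(D, 2), Pow(t, 2)) (Function('U')(D, t) = Add(Add(Pow(D, 2), Pow(t, 2)), 8) = Add(8, Pow(D, 2), Pow(t, 2)))
Mul(Function('Y')(83, 11), Function('U')(9, 0)) = Mul(Mul(Pow(Add(-114, 83), -1), Add(105, 11)), Add(8, Pow(9, 2), Pow(0, 2))) = Mul(Mul(Pow(-31, -1), 116), Add(8, 81, 0)) = Mul(Mul(Rational(-1, 31), 116), 89) = Mul(Rational(-116, 31), 89) = Rational(-10324, 31)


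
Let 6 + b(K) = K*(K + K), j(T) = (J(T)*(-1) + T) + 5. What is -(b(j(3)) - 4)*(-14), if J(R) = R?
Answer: 560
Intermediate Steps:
j(T) = 5 (j(T) = (T*(-1) + T) + 5 = (-T + T) + 5 = 0 + 5 = 5)
b(K) = -6 + 2*K² (b(K) = -6 + K*(K + K) = -6 + K*(2*K) = -6 + 2*K²)
-(b(j(3)) - 4)*(-14) = -((-6 + 2*5²) - 4)*(-14) = -((-6 + 2*25) - 4)*(-14) = -((-6 + 50) - 4)*(-14) = -(44 - 4)*(-14) = -40*(-14) = -1*(-560) = 560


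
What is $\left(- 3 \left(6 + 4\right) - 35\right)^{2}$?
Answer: $4225$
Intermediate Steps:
$\left(- 3 \left(6 + 4\right) - 35\right)^{2} = \left(\left(-3\right) 10 - 35\right)^{2} = \left(-30 - 35\right)^{2} = \left(-65\right)^{2} = 4225$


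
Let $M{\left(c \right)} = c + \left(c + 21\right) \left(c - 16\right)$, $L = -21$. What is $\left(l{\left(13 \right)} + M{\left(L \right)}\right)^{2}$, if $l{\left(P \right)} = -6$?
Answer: $729$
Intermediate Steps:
$M{\left(c \right)} = c + \left(-16 + c\right) \left(21 + c\right)$ ($M{\left(c \right)} = c + \left(21 + c\right) \left(-16 + c\right) = c + \left(-16 + c\right) \left(21 + c\right)$)
$\left(l{\left(13 \right)} + M{\left(L \right)}\right)^{2} = \left(-6 + \left(-336 + \left(-21\right)^{2} + 6 \left(-21\right)\right)\right)^{2} = \left(-6 - 21\right)^{2} = \left(-27\right)^{2} = 729$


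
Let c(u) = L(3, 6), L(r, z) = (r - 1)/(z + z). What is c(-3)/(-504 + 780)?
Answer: 1/1656 ≈ 0.00060386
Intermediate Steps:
L(r, z) = (-1 + r)/(2*z) (L(r, z) = (-1 + r)/((2*z)) = (-1 + r)*(1/(2*z)) = (-1 + r)/(2*z))
c(u) = ⅙ (c(u) = (½)*(-1 + 3)/6 = (½)*(⅙)*2 = ⅙)
c(-3)/(-504 + 780) = (⅙)/(-504 + 780) = (⅙)/276 = (1/276)*(⅙) = 1/1656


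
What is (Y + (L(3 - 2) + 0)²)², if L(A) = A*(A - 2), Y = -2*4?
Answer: 49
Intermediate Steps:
Y = -8
L(A) = A*(-2 + A)
(Y + (L(3 - 2) + 0)²)² = (-8 + ((3 - 2)*(-2 + (3 - 2)) + 0)²)² = (-8 + (1*(-2 + 1) + 0)²)² = (-8 + (1*(-1) + 0)²)² = (-8 + (-1 + 0)²)² = (-8 + (-1)²)² = (-8 + 1)² = (-7)² = 49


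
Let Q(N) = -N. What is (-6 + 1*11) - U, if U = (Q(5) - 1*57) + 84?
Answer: -17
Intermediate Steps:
U = 22 (U = (-1*5 - 1*57) + 84 = (-5 - 57) + 84 = -62 + 84 = 22)
(-6 + 1*11) - U = (-6 + 1*11) - 1*22 = (-6 + 11) - 22 = 5 - 22 = -17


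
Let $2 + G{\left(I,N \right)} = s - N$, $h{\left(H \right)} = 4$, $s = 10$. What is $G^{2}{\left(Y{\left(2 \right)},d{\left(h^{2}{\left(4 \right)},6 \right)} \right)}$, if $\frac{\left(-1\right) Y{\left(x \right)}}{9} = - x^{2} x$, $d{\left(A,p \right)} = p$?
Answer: $4$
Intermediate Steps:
$Y{\left(x \right)} = 9 x^{3}$ ($Y{\left(x \right)} = - 9 - x^{2} x = - 9 \left(- x^{3}\right) = 9 x^{3}$)
$G{\left(I,N \right)} = 8 - N$ ($G{\left(I,N \right)} = -2 - \left(-10 + N\right) = 8 - N$)
$G^{2}{\left(Y{\left(2 \right)},d{\left(h^{2}{\left(4 \right)},6 \right)} \right)} = \left(8 - 6\right)^{2} = 2^{2} = 4$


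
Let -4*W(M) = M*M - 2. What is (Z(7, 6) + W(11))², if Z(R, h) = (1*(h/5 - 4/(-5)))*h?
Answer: 5041/16 ≈ 315.06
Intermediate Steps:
W(M) = ½ - M²/4 (W(M) = -(M*M - 2)/4 = -(M² - 2)/4 = -(-2 + M²)/4 = ½ - M²/4)
Z(R, h) = h*(⅘ + h/5) (Z(R, h) = (1*(h*(⅕) - 4*(-⅕)))*h = (1*(h/5 + ⅘))*h = (1*(⅘ + h/5))*h = (⅘ + h/5)*h = h*(⅘ + h/5))
(Z(7, 6) + W(11))² = ((⅕)*6*(4 + 6) + (½ - ¼*11²))² = ((⅕)*6*10 + (½ - ¼*121))² = (12 + (½ - 121/4))² = (12 - 119/4)² = (-71/4)² = 5041/16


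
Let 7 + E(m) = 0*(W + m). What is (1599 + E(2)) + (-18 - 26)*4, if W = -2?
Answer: 1416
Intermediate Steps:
E(m) = -7 (E(m) = -7 + 0*(-2 + m) = -7 + 0 = -7)
(1599 + E(2)) + (-18 - 26)*4 = (1599 - 7) + (-18 - 26)*4 = 1592 - 44*4 = 1592 - 176 = 1416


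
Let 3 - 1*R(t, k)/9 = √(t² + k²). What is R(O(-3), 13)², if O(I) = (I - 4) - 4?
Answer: 24219 - 486*√290 ≈ 15943.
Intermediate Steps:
O(I) = -8 + I (O(I) = (-4 + I) - 4 = -8 + I)
R(t, k) = 27 - 9*√(k² + t²) (R(t, k) = 27 - 9*√(t² + k²) = 27 - 9*√(k² + t²))
R(O(-3), 13)² = (27 - 9*√(13² + (-8 - 3)²))² = (27 - 9*√(169 + (-11)²))² = (27 - 9*√(169 + 121))² = (27 - 9*√290)²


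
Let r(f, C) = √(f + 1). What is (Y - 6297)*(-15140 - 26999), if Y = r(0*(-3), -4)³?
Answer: 265307144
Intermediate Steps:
r(f, C) = √(1 + f)
Y = 1 (Y = (√(1 + 0*(-3)))³ = (√(1 + 0))³ = (√1)³ = 1³ = 1)
(Y - 6297)*(-15140 - 26999) = (1 - 6297)*(-15140 - 26999) = -6296*(-42139) = 265307144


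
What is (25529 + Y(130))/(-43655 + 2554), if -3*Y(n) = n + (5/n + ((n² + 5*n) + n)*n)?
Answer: 57770519/3205878 ≈ 18.020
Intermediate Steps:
Y(n) = -5/(3*n) - n/3 - n*(n² + 6*n)/3 (Y(n) = -(n + (5/n + ((n² + 5*n) + n)*n))/3 = -(n + (5/n + (n² + 6*n)*n))/3 = -(n + (5/n + n*(n² + 6*n)))/3 = -(n + 5/n + n*(n² + 6*n))/3 = -5/(3*n) - n/3 - n*(n² + 6*n)/3)
(25529 + Y(130))/(-43655 + 2554) = (25529 + (⅓)*(-5 + 130²*(-1 - 1*130² - 6*130))/130)/(-43655 + 2554) = (25529 + (⅓)*(1/130)*(-5 + 16900*(-1 - 1*16900 - 780)))/(-41101) = (25529 + (⅓)*(1/130)*(-5 + 16900*(-1 - 16900 - 780)))*(-1/41101) = (25529 + (⅓)*(1/130)*(-5 + 16900*(-17681)))*(-1/41101) = (25529 + (⅓)*(1/130)*(-5 - 298808900))*(-1/41101) = (25529 + (⅓)*(1/130)*(-298808905))*(-1/41101) = (25529 - 59761781/78)*(-1/41101) = -57770519/78*(-1/41101) = 57770519/3205878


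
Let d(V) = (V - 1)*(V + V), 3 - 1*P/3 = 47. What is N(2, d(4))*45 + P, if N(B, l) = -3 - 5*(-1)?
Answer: -42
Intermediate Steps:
P = -132 (P = 9 - 3*47 = 9 - 141 = -132)
d(V) = 2*V*(-1 + V) (d(V) = (-1 + V)*(2*V) = 2*V*(-1 + V))
N(B, l) = 2 (N(B, l) = -3 + 5 = 2)
N(2, d(4))*45 + P = 2*45 - 132 = 90 - 132 = -42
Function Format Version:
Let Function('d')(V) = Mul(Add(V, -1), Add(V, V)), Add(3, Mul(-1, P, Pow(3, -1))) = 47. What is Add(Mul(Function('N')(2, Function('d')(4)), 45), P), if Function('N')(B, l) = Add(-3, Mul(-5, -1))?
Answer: -42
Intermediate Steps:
P = -132 (P = Add(9, Mul(-3, 47)) = Add(9, -141) = -132)
Function('d')(V) = Mul(2, V, Add(-1, V)) (Function('d')(V) = Mul(Add(-1, V), Mul(2, V)) = Mul(2, V, Add(-1, V)))
Function('N')(B, l) = 2 (Function('N')(B, l) = Add(-3, 5) = 2)
Add(Mul(Function('N')(2, Function('d')(4)), 45), P) = Add(Mul(2, 45), -132) = Add(90, -132) = -42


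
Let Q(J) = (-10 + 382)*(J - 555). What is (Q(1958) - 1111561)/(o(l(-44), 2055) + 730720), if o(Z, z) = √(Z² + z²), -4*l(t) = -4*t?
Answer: -430865394400/533947493439 + 589645*√4224961/533947493439 ≈ -0.80467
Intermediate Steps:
Q(J) = -206460 + 372*J (Q(J) = 372*(-555 + J) = -206460 + 372*J)
l(t) = t (l(t) = -(-1)*t = t)
(Q(1958) - 1111561)/(o(l(-44), 2055) + 730720) = ((-206460 + 372*1958) - 1111561)/(√((-44)² + 2055²) + 730720) = ((-206460 + 728376) - 1111561)/(√(1936 + 4223025) + 730720) = (521916 - 1111561)/(√4224961 + 730720) = -589645/(730720 + √4224961)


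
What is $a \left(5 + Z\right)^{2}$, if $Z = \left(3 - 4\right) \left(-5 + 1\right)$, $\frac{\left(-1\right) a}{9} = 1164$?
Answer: $-848556$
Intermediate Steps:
$a = -10476$ ($a = \left(-9\right) 1164 = -10476$)
$Z = 4$ ($Z = \left(-1\right) \left(-4\right) = 4$)
$a \left(5 + Z\right)^{2} = - 10476 \left(5 + 4\right)^{2} = - 10476 \cdot 9^{2} = \left(-10476\right) 81 = -848556$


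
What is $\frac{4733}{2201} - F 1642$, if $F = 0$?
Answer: $\frac{4733}{2201} \approx 2.1504$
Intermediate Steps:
$\frac{4733}{2201} - F 1642 = \frac{4733}{2201} - 0 \cdot 1642 = 4733 \cdot \frac{1}{2201} - 0 = \frac{4733}{2201} + 0 = \frac{4733}{2201}$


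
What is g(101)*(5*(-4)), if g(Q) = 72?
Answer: -1440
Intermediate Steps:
g(101)*(5*(-4)) = 72*(5*(-4)) = 72*(-20) = -1440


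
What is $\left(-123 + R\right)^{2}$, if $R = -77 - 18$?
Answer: $47524$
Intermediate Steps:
$R = -95$ ($R = -77 - 18 = -95$)
$\left(-123 + R\right)^{2} = \left(-123 - 95\right)^{2} = \left(-218\right)^{2} = 47524$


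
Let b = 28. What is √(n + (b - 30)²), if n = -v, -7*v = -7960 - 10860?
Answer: 18*I*√406/7 ≈ 51.813*I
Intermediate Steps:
v = 18820/7 (v = -(-7960 - 10860)/7 = -⅐*(-18820) = 18820/7 ≈ 2688.6)
n = -18820/7 (n = -1*18820/7 = -18820/7 ≈ -2688.6)
√(n + (b - 30)²) = √(-18820/7 + (28 - 30)²) = √(-18820/7 + (-2)²) = √(-18820/7 + 4) = √(-18792/7) = 18*I*√406/7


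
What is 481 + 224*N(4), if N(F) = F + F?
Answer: 2273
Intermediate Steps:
N(F) = 2*F
481 + 224*N(4) = 481 + 224*(2*4) = 481 + 224*8 = 481 + 1792 = 2273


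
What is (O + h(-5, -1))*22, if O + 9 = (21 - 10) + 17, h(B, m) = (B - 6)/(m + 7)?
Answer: 1133/3 ≈ 377.67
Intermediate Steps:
h(B, m) = (-6 + B)/(7 + m)
O = 19 (O = -9 + ((21 - 10) + 17) = -9 + (11 + 17) = -9 + 28 = 19)
(O + h(-5, -1))*22 = (19 + (-6 - 5)/(7 - 1))*22 = (19 - 11/6)*22 = (103/6)*22 = 1133/3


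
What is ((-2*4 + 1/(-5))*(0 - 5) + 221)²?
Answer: 68644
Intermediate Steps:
((-2*4 + 1/(-5))*(0 - 5) + 221)² = ((-8 - ⅕)*(-5) + 221)² = (-41/5*(-5) + 221)² = (41 + 221)² = 262² = 68644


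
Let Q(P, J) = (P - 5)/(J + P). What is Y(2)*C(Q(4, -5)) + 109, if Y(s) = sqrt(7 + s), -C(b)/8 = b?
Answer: 85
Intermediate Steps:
Q(P, J) = (-5 + P)/(J + P)
C(b) = -8*b
Y(2)*C(Q(4, -5)) + 109 = sqrt(7 + 2)*(-8*(-5 + 4)/(-5 + 4)) + 109 = sqrt(9)*(-8*(-1)/(-1)) + 109 = 3*(-(-8)*(-1)) + 109 = 3*(-8*1) + 109 = 3*(-8) + 109 = -24 + 109 = 85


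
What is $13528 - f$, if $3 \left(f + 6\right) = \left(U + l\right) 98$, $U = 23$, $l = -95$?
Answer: $15886$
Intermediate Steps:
$f = -2358$ ($f = -6 + \frac{\left(23 - 95\right) 98}{3} = -6 + \frac{\left(-72\right) 98}{3} = -6 + \frac{1}{3} \left(-7056\right) = -6 - 2352 = -2358$)
$13528 - f = 13528 - -2358 = 13528 + 2358 = 15886$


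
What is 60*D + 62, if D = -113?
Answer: -6718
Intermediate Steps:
60*D + 62 = 60*(-113) + 62 = -6780 + 62 = -6718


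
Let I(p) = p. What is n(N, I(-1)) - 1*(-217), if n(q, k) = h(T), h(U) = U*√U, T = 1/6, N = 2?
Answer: 217 + √6/36 ≈ 217.07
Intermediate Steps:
T = ⅙ ≈ 0.16667
h(U) = U^(3/2)
n(q, k) = √6/36 (n(q, k) = (⅙)^(3/2) = √6/36)
n(N, I(-1)) - 1*(-217) = √6/36 - 1*(-217) = √6/36 + 217 = 217 + √6/36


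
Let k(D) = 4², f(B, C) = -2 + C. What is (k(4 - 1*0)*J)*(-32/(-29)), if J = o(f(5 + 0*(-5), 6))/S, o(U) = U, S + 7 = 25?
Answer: 1024/261 ≈ 3.9234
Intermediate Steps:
S = 18 (S = -7 + 25 = 18)
k(D) = 16
J = 2/9 (J = (-2 + 6)/18 = 4*(1/18) = 2/9 ≈ 0.22222)
(k(4 - 1*0)*J)*(-32/(-29)) = (16*(2/9))*(-32/(-29)) = 32*(-32*(-1/29))/9 = (32/9)*(32/29) = 1024/261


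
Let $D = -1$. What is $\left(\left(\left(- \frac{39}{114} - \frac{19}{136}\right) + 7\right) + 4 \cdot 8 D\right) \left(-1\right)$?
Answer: $\frac{65845}{2584} \approx 25.482$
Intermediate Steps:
$\left(\left(\left(- \frac{39}{114} - \frac{19}{136}\right) + 7\right) + 4 \cdot 8 D\right) \left(-1\right) = \left(\left(\left(- \frac{39}{114} - \frac{19}{136}\right) + 7\right) + 4 \cdot 8 \left(-1\right)\right) \left(-1\right) = \left(\left(\left(\left(-39\right) \frac{1}{114} - \frac{19}{136}\right) + 7\right) + 32 \left(-1\right)\right) \left(-1\right) = \left(\left(\left(- \frac{13}{38} - \frac{19}{136}\right) + 7\right) - 32\right) \left(-1\right) = \left(\left(- \frac{1245}{2584} + 7\right) - 32\right) \left(-1\right) = \left(\frac{16843}{2584} - 32\right) \left(-1\right) = \left(- \frac{65845}{2584}\right) \left(-1\right) = \frac{65845}{2584}$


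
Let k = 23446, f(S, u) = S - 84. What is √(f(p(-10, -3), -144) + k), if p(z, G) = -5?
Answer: √23357 ≈ 152.83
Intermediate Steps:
f(S, u) = -84 + S
√(f(p(-10, -3), -144) + k) = √((-84 - 5) + 23446) = √(-89 + 23446) = √23357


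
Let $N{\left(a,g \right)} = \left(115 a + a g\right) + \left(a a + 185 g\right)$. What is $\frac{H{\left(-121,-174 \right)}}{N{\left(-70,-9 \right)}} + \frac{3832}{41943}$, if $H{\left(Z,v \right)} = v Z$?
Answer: $- \frac{3107638}{629145} \approx -4.9395$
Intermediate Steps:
$H{\left(Z,v \right)} = Z v$
$N{\left(a,g \right)} = a^{2} + 115 a + 185 g + a g$ ($N{\left(a,g \right)} = \left(115 a + a g\right) + \left(a^{2} + 185 g\right) = a^{2} + 115 a + 185 g + a g$)
$\frac{H{\left(-121,-174 \right)}}{N{\left(-70,-9 \right)}} + \frac{3832}{41943} = \frac{\left(-121\right) \left(-174\right)}{\left(-70\right)^{2} + 115 \left(-70\right) + 185 \left(-9\right) - -630} + \frac{3832}{41943} = \frac{21054}{4900 - 8050 - 1665 + 630} + 3832 \cdot \frac{1}{41943} = \frac{21054}{-4185} + \frac{3832}{41943} = 21054 \left(- \frac{1}{4185}\right) + \frac{3832}{41943} = - \frac{7018}{1395} + \frac{3832}{41943} = - \frac{3107638}{629145}$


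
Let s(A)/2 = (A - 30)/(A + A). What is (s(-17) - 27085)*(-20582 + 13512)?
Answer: 3255013860/17 ≈ 1.9147e+8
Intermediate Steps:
s(A) = (-30 + A)/A (s(A) = 2*((A - 30)/(A + A)) = 2*((-30 + A)/((2*A))) = 2*((-30 + A)*(1/(2*A))) = 2*((-30 + A)/(2*A)) = (-30 + A)/A)
(s(-17) - 27085)*(-20582 + 13512) = ((-30 - 17)/(-17) - 27085)*(-20582 + 13512) = (-1/17*(-47) - 27085)*(-7070) = (47/17 - 27085)*(-7070) = -460398/17*(-7070) = 3255013860/17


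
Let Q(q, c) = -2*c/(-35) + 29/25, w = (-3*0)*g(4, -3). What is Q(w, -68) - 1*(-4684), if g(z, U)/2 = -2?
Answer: 819223/175 ≈ 4681.3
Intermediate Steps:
g(z, U) = -4 (g(z, U) = 2*(-2) = -4)
w = 0 (w = -3*0*(-4) = 0*(-4) = 0)
Q(q, c) = 29/25 + 2*c/35 (Q(q, c) = -2*c*(-1/35) + 29*(1/25) = 2*c/35 + 29/25 = 29/25 + 2*c/35)
Q(w, -68) - 1*(-4684) = (29/25 + (2/35)*(-68)) - 1*(-4684) = (29/25 - 136/35) + 4684 = -477/175 + 4684 = 819223/175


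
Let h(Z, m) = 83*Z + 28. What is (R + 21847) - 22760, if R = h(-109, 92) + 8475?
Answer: -1457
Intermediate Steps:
h(Z, m) = 28 + 83*Z
R = -544 (R = (28 + 83*(-109)) + 8475 = (28 - 9047) + 8475 = -9019 + 8475 = -544)
(R + 21847) - 22760 = (-544 + 21847) - 22760 = 21303 - 22760 = -1457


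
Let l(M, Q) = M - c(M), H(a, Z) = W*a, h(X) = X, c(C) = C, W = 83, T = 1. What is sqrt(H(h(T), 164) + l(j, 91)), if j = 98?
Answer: sqrt(83) ≈ 9.1104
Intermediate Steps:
H(a, Z) = 83*a
l(M, Q) = 0 (l(M, Q) = M - M = 0)
sqrt(H(h(T), 164) + l(j, 91)) = sqrt(83*1 + 0) = sqrt(83 + 0) = sqrt(83)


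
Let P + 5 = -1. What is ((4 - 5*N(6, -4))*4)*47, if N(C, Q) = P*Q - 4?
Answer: -18048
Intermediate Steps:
P = -6 (P = -5 - 1 = -6)
N(C, Q) = -4 - 6*Q (N(C, Q) = -6*Q - 4 = -4 - 6*Q)
((4 - 5*N(6, -4))*4)*47 = ((4 - 5*(-4 - 6*(-4)))*4)*47 = ((4 - 5*(-4 + 24))*4)*47 = ((4 - 5*20)*4)*47 = ((4 - 100)*4)*47 = -96*4*47 = -384*47 = -18048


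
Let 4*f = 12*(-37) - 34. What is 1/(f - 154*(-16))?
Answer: 2/4689 ≈ 0.00042653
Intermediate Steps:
f = -239/2 (f = (12*(-37) - 34)/4 = (-444 - 34)/4 = (1/4)*(-478) = -239/2 ≈ -119.50)
1/(f - 154*(-16)) = 1/(-239/2 - 154*(-16)) = 1/(-239/2 + 2464) = 1/(4689/2) = 2/4689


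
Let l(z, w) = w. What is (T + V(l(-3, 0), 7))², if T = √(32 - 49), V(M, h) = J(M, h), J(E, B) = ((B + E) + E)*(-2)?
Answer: (14 - I*√17)² ≈ 179.0 - 115.45*I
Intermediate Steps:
J(E, B) = -4*E - 2*B (J(E, B) = (B + 2*E)*(-2) = -4*E - 2*B)
V(M, h) = -4*M - 2*h
T = I*√17 (T = √(-17) = I*√17 ≈ 4.1231*I)
(T + V(l(-3, 0), 7))² = (I*√17 + (-4*0 - 2*7))² = (I*√17 + (0 - 14))² = (I*√17 - 14)² = (-14 + I*√17)²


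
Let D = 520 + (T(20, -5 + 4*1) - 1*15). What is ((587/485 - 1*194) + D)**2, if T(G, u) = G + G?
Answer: 29180155684/235225 ≈ 1.2405e+5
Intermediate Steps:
T(G, u) = 2*G
D = 545 (D = 520 + (2*20 - 1*15) = 520 + (40 - 15) = 520 + 25 = 545)
((587/485 - 1*194) + D)**2 = ((587/485 - 1*194) + 545)**2 = ((587*(1/485) - 194) + 545)**2 = ((587/485 - 194) + 545)**2 = (-93503/485 + 545)**2 = (170822/485)**2 = 29180155684/235225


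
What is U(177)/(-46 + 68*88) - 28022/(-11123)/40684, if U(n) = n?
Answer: 10032984250/335889005977 ≈ 0.029870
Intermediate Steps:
U(177)/(-46 + 68*88) - 28022/(-11123)/40684 = 177/(-46 + 68*88) - 28022/(-11123)/40684 = 177/(-46 + 5984) - 28022*(-1/11123)*(1/40684) = 177/5938 + (28022/11123)*(1/40684) = 177*(1/5938) + 14011/226264066 = 177/5938 + 14011/226264066 = 10032984250/335889005977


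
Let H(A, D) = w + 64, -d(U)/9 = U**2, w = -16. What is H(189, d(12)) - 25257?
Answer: -25209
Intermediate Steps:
d(U) = -9*U**2
H(A, D) = 48 (H(A, D) = -16 + 64 = 48)
H(189, d(12)) - 25257 = 48 - 25257 = -25209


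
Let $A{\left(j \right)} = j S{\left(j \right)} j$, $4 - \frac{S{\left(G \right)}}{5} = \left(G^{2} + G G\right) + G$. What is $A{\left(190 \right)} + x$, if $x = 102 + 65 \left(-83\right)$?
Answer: $-13065678293$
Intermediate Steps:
$S{\left(G \right)} = 20 - 10 G^{2} - 5 G$ ($S{\left(G \right)} = 20 - 5 \left(\left(G^{2} + G G\right) + G\right) = 20 - 5 \left(\left(G^{2} + G^{2}\right) + G\right) = 20 - 5 \left(2 G^{2} + G\right) = 20 - 5 \left(G + 2 G^{2}\right) = 20 - \left(5 G + 10 G^{2}\right) = 20 - 10 G^{2} - 5 G$)
$A{\left(j \right)} = j^{2} \left(20 - 10 j^{2} - 5 j\right)$ ($A{\left(j \right)} = j \left(20 - 10 j^{2} - 5 j\right) j = j^{2} \left(20 - 10 j^{2} - 5 j\right)$)
$x = -5293$ ($x = 102 - 5395 = -5293$)
$A{\left(190 \right)} + x = 5 \cdot 190^{2} \left(4 - 190 - 2 \cdot 190^{2}\right) - 5293 = 5 \cdot 36100 \left(4 - 190 - 72200\right) - 5293 = 5 \cdot 36100 \left(-72386\right) - 5293 = -13065673000 - 5293 = -13065678293$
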